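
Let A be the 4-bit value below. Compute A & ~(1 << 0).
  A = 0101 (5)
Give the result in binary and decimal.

Mask = ~(1 << 0) = 1110
Bit 0 of A is 1, so AND-ing with the mask clears it to 0.
  0101
& 1110
------
  0100

Answer: 0100 (4)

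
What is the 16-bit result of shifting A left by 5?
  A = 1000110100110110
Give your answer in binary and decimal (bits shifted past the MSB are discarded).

Shift left by 5: drop the top 5 bit(s), append 5 zero(s) on the right.
  1000110100110110  ->  discard [10001], keep [10100110110], append 00000
= 1010011011000000

Answer: 1010011011000000 (42688)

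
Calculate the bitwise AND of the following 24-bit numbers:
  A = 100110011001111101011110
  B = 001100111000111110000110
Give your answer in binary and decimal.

Apply & to each column (1 only where both bits are 1):
  100110011001111101011110
& 001100111000111110000110
--------------------------
  000100011000111100000110

Answer: 000100011000111100000110 (1150726)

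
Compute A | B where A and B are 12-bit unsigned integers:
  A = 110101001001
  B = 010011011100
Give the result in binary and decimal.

Apply | to each column (1 where either bit is 1):
  110101001001
| 010011011100
--------------
  110111011101

Answer: 110111011101 (3549)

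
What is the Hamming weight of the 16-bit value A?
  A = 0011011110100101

0011011110100101
1-bits at positions (from bit 0 = LSB): 0, 2, 5, 7, 8, 9, 10, 12, 13
Count = 9

Answer: 9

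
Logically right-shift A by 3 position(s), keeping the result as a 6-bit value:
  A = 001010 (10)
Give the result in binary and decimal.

Logical shift right by 3: drop the bottom 3 bit(s), prepend 3 zero(s) on the left.
  001010  ->  keep [001], discard [010], prepend 000
= 000001

Answer: 000001 (1)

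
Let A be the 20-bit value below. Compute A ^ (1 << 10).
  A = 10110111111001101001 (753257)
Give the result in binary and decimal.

Mask = 1 << 10 = 00000000010000000000
Bit 10 of A is 1; XOR with the mask flips it to 0.
  10110111111001101001
^ 00000000010000000000
----------------------
  10110111101001101001

Answer: 10110111101001101001 (752233)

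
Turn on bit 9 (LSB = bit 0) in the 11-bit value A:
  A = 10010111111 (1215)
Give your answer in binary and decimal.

Mask = 1 << 9 = 01000000000
Bit 9 of A is 0, so OR-ing with the mask flips it to 1.
  10010111111
| 01000000000
-------------
  11010111111

Answer: 11010111111 (1727)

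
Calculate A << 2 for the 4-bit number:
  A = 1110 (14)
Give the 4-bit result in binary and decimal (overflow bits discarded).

Shift left by 2: drop the top 2 bit(s), append 2 zero(s) on the right.
  1110  ->  discard [11], keep [10], append 00
= 1000

Answer: 1000 (8)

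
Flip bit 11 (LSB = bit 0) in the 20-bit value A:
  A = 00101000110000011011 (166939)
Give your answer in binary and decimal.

Mask = 1 << 11 = 00000000100000000000
Bit 11 of A is 1; XOR with the mask flips it to 0.
  00101000110000011011
^ 00000000100000000000
----------------------
  00101000010000011011

Answer: 00101000010000011011 (164891)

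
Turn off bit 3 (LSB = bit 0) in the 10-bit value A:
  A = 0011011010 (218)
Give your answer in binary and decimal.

Mask = ~(1 << 3) = 1111110111
Bit 3 of A is 1, so AND-ing with the mask clears it to 0.
  0011011010
& 1111110111
------------
  0011010010

Answer: 0011010010 (210)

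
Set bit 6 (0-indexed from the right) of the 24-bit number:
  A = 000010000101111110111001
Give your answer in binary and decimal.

Mask = 1 << 6 = 000000000000000001000000
Bit 6 of A is 0, so OR-ing with the mask flips it to 1.
  000010000101111110111001
| 000000000000000001000000
--------------------------
  000010000101111111111001

Answer: 000010000101111111111001 (548857)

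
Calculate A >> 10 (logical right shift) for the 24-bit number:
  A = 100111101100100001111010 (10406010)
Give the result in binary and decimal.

Logical shift right by 10: drop the bottom 10 bit(s), prepend 10 zero(s) on the left.
  100111101100100001111010  ->  keep [10011110110010], discard [0001111010], prepend 0000000000
= 000000000010011110110010

Answer: 000000000010011110110010 (10162)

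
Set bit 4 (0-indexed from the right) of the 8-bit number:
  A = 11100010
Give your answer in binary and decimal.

Mask = 1 << 4 = 00010000
Bit 4 of A is 0, so OR-ing with the mask flips it to 1.
  11100010
| 00010000
----------
  11110010

Answer: 11110010 (242)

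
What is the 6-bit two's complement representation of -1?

1. Binary of +1:  000001
2. Invert bits:     111110
3. Add 1:           111111

Answer: 111111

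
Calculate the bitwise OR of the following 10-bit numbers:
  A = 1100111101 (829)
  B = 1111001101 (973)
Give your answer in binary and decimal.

Apply | to each column (1 where either bit is 1):
  1100111101
| 1111001101
------------
  1111111101

Answer: 1111111101 (1021)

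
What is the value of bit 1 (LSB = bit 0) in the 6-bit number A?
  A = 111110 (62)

Bit 1 is the 2nd from the right.
  111110
      ^
That bit is 1.

Answer: 1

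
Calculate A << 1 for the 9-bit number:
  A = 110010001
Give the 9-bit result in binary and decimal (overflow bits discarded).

Shift left by 1: drop the top 1 bit(s), append 1 zero(s) on the right.
  110010001  ->  discard [1], keep [10010001], append 0
= 100100010

Answer: 100100010 (290)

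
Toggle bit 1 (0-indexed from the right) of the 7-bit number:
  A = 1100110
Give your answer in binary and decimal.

Mask = 1 << 1 = 0000010
Bit 1 of A is 1; XOR with the mask flips it to 0.
  1100110
^ 0000010
---------
  1100100

Answer: 1100100 (100)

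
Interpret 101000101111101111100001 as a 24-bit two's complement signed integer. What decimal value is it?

MSB is 1, so the value is negative. Find the magnitude:
1. Invert bits:  010111010000010000011110
2. Add 1:        010111010000010000011111  = 6095903
3. Apply sign:   -6095903

Answer: -6095903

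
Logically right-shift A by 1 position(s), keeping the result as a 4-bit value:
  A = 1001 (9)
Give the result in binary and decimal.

Logical shift right by 1: drop the bottom 1 bit(s), prepend 1 zero(s) on the left.
  1001  ->  keep [100], discard [1], prepend 0
= 0100

Answer: 0100 (4)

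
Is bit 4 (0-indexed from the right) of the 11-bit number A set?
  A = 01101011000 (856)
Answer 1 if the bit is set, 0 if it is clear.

Bit 4 is the 5th from the right.
  01101011000
        ^
That bit is 1.

Answer: 1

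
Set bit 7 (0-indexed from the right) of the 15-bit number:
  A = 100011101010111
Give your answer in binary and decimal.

Mask = 1 << 7 = 000000010000000
Bit 7 of A is 0, so OR-ing with the mask flips it to 1.
  100011101010111
| 000000010000000
-----------------
  100011111010111

Answer: 100011111010111 (18391)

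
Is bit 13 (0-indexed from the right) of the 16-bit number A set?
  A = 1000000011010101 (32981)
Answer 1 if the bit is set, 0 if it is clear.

Bit 13 is the 14th from the right.
  1000000011010101
    ^
That bit is 0.

Answer: 0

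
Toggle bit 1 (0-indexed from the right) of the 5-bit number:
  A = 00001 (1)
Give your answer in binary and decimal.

Mask = 1 << 1 = 00010
Bit 1 of A is 0; XOR with the mask flips it to 1.
  00001
^ 00010
-------
  00011

Answer: 00011 (3)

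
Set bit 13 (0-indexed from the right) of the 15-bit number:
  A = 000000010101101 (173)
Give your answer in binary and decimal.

Mask = 1 << 13 = 010000000000000
Bit 13 of A is 0, so OR-ing with the mask flips it to 1.
  000000010101101
| 010000000000000
-----------------
  010000010101101

Answer: 010000010101101 (8365)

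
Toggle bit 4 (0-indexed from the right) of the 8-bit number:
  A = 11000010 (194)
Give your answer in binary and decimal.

Mask = 1 << 4 = 00010000
Bit 4 of A is 0; XOR with the mask flips it to 1.
  11000010
^ 00010000
----------
  11010010

Answer: 11010010 (210)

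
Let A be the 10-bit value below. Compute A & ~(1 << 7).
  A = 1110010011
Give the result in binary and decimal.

Mask = ~(1 << 7) = 1101111111
Bit 7 of A is 1, so AND-ing with the mask clears it to 0.
  1110010011
& 1101111111
------------
  1100010011

Answer: 1100010011 (787)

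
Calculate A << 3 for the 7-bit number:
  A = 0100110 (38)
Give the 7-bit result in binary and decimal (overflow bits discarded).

Shift left by 3: drop the top 3 bit(s), append 3 zero(s) on the right.
  0100110  ->  discard [010], keep [0110], append 000
= 0110000

Answer: 0110000 (48)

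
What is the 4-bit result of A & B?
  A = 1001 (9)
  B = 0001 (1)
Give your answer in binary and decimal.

Apply & to each column (1 only where both bits are 1):
  1001
& 0001
------
  0001

Answer: 0001 (1)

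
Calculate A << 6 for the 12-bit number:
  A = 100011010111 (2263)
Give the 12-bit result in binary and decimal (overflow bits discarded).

Shift left by 6: drop the top 6 bit(s), append 6 zero(s) on the right.
  100011010111  ->  discard [100011], keep [010111], append 000000
= 010111000000

Answer: 010111000000 (1472)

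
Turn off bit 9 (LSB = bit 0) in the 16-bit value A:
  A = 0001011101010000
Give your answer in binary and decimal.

Mask = ~(1 << 9) = 1111110111111111
Bit 9 of A is 1, so AND-ing with the mask clears it to 0.
  0001011101010000
& 1111110111111111
------------------
  0001010101010000

Answer: 0001010101010000 (5456)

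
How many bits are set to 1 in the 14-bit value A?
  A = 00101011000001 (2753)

00101011000001
1-bits at positions (from bit 0 = LSB): 0, 6, 7, 9, 11
Count = 5

Answer: 5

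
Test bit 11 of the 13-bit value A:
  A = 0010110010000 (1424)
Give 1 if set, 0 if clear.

Bit 11 is the 12th from the right.
  0010110010000
   ^
That bit is 0.

Answer: 0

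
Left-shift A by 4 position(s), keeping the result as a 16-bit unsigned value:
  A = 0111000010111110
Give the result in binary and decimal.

Shift left by 4: drop the top 4 bit(s), append 4 zero(s) on the right.
  0111000010111110  ->  discard [0111], keep [000010111110], append 0000
= 0000101111100000

Answer: 0000101111100000 (3040)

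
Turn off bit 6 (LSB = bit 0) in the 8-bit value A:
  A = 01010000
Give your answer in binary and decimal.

Mask = ~(1 << 6) = 10111111
Bit 6 of A is 1, so AND-ing with the mask clears it to 0.
  01010000
& 10111111
----------
  00010000

Answer: 00010000 (16)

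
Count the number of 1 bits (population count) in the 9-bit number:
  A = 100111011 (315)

100111011
1-bits at positions (from bit 0 = LSB): 0, 1, 3, 4, 5, 8
Count = 6

Answer: 6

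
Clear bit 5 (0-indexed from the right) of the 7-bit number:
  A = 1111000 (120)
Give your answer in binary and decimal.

Mask = ~(1 << 5) = 1011111
Bit 5 of A is 1, so AND-ing with the mask clears it to 0.
  1111000
& 1011111
---------
  1011000

Answer: 1011000 (88)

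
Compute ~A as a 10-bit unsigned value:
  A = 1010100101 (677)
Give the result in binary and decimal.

Flip each bit (0->1, 1->0):
  1010100101
  0101011010

Answer: 0101011010 (346)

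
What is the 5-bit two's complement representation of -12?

1. Binary of +12:  01100
2. Invert bits:     10011
3. Add 1:           10100

Answer: 10100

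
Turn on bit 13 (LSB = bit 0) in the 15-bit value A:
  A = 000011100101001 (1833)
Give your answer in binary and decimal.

Mask = 1 << 13 = 010000000000000
Bit 13 of A is 0, so OR-ing with the mask flips it to 1.
  000011100101001
| 010000000000000
-----------------
  010011100101001

Answer: 010011100101001 (10025)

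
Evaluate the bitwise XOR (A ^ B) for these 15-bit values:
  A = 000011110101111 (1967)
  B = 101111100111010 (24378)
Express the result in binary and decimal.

Apply ^ to each column (1 where bits differ):
  000011110101111
^ 101111100111010
-----------------
  101100010010101

Answer: 101100010010101 (22677)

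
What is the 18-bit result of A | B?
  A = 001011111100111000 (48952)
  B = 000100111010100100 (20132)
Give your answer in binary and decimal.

Apply | to each column (1 where either bit is 1):
  001011111100111000
| 000100111010100100
--------------------
  001111111110111100

Answer: 001111111110111100 (65468)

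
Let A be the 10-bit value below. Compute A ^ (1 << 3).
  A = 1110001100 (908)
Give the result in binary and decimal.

Mask = 1 << 3 = 0000001000
Bit 3 of A is 1; XOR with the mask flips it to 0.
  1110001100
^ 0000001000
------------
  1110000100

Answer: 1110000100 (900)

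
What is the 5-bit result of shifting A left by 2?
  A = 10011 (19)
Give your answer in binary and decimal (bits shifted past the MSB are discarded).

Shift left by 2: drop the top 2 bit(s), append 2 zero(s) on the right.
  10011  ->  discard [10], keep [011], append 00
= 01100

Answer: 01100 (12)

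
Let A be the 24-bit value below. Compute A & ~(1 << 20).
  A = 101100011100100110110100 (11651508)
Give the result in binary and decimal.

Mask = ~(1 << 20) = 111011111111111111111111
Bit 20 of A is 1, so AND-ing with the mask clears it to 0.
  101100011100100110110100
& 111011111111111111111111
--------------------------
  101000011100100110110100

Answer: 101000011100100110110100 (10602932)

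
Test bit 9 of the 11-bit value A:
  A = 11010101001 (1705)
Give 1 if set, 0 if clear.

Bit 9 is the 10th from the right.
  11010101001
   ^
That bit is 1.

Answer: 1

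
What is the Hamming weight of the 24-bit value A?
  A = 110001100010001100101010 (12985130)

110001100010001100101010
1-bits at positions (from bit 0 = LSB): 1, 3, 5, 8, 9, 13, 17, 18, 22, 23
Count = 10

Answer: 10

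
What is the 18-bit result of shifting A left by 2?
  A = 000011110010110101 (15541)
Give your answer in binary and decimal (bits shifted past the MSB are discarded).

Shift left by 2: drop the top 2 bit(s), append 2 zero(s) on the right.
  000011110010110101  ->  discard [00], keep [0011110010110101], append 00
= 001111001011010100

Answer: 001111001011010100 (62164)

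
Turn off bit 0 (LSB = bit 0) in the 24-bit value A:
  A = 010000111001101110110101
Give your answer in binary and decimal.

Mask = ~(1 << 0) = 111111111111111111111110
Bit 0 of A is 1, so AND-ing with the mask clears it to 0.
  010000111001101110110101
& 111111111111111111111110
--------------------------
  010000111001101110110100

Answer: 010000111001101110110100 (4430772)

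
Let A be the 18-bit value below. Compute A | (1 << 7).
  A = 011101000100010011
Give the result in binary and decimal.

Mask = 1 << 7 = 000000000010000000
Bit 7 of A is 0, so OR-ing with the mask flips it to 1.
  011101000100010011
| 000000000010000000
--------------------
  011101000110010011

Answer: 011101000110010011 (119187)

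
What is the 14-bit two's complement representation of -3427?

1. Binary of +3427:  00110101100011
2. Invert bits:     11001010011100
3. Add 1:           11001010011101

Answer: 11001010011101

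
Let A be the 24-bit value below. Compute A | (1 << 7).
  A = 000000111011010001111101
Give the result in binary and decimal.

Mask = 1 << 7 = 000000000000000010000000
Bit 7 of A is 0, so OR-ing with the mask flips it to 1.
  000000111011010001111101
| 000000000000000010000000
--------------------------
  000000111011010011111101

Answer: 000000111011010011111101 (242941)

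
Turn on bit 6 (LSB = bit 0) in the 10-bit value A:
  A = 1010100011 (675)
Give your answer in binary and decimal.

Mask = 1 << 6 = 0001000000
Bit 6 of A is 0, so OR-ing with the mask flips it to 1.
  1010100011
| 0001000000
------------
  1011100011

Answer: 1011100011 (739)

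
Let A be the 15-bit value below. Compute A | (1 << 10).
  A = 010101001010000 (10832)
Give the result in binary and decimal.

Mask = 1 << 10 = 000010000000000
Bit 10 of A is 0, so OR-ing with the mask flips it to 1.
  010101001010000
| 000010000000000
-----------------
  010111001010000

Answer: 010111001010000 (11856)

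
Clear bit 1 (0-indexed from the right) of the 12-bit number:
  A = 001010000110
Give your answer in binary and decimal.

Mask = ~(1 << 1) = 111111111101
Bit 1 of A is 1, so AND-ing with the mask clears it to 0.
  001010000110
& 111111111101
--------------
  001010000100

Answer: 001010000100 (644)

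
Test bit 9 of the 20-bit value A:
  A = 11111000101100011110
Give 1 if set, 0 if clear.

Bit 9 is the 10th from the right.
  11111000101100011110
            ^
That bit is 1.

Answer: 1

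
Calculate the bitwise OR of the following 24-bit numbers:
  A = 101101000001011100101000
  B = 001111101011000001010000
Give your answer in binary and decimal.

Apply | to each column (1 where either bit is 1):
  101101000001011100101000
| 001111101011000001010000
--------------------------
  101111101011011101111000

Answer: 101111101011011101111000 (12498808)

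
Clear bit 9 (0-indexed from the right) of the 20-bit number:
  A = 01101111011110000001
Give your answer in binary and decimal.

Mask = ~(1 << 9) = 11111111110111111111
Bit 9 of A is 1, so AND-ing with the mask clears it to 0.
  01101111011110000001
& 11111111110111111111
----------------------
  01101111010110000001

Answer: 01101111010110000001 (456065)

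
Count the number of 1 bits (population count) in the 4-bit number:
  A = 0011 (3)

0011
1-bits at positions (from bit 0 = LSB): 0, 1
Count = 2

Answer: 2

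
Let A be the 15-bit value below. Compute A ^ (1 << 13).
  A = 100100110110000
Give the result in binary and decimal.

Mask = 1 << 13 = 010000000000000
Bit 13 of A is 0; XOR with the mask flips it to 1.
  100100110110000
^ 010000000000000
-----------------
  110100110110000

Answer: 110100110110000 (27056)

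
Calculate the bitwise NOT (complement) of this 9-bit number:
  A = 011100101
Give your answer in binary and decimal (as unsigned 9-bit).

Flip each bit (0->1, 1->0):
  011100101
  100011010

Answer: 100011010 (282)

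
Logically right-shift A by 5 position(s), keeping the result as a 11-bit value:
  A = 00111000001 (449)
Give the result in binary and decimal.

Logical shift right by 5: drop the bottom 5 bit(s), prepend 5 zero(s) on the left.
  00111000001  ->  keep [001110], discard [00001], prepend 00000
= 00000001110

Answer: 00000001110 (14)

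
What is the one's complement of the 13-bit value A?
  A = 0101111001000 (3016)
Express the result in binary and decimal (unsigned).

Flip each bit (0->1, 1->0):
  0101111001000
  1010000110111

Answer: 1010000110111 (5175)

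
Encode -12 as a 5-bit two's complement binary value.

1. Binary of +12:  01100
2. Invert bits:     10011
3. Add 1:           10100

Answer: 10100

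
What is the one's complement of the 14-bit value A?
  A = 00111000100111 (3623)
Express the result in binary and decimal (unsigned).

Flip each bit (0->1, 1->0):
  00111000100111
  11000111011000

Answer: 11000111011000 (12760)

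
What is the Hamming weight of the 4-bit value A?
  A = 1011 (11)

1011
1-bits at positions (from bit 0 = LSB): 0, 1, 3
Count = 3

Answer: 3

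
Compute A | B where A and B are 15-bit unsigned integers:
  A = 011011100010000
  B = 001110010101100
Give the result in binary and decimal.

Apply | to each column (1 where either bit is 1):
  011011100010000
| 001110010101100
-----------------
  011111110111100

Answer: 011111110111100 (16316)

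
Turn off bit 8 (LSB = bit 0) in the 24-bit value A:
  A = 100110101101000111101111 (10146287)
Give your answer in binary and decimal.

Mask = ~(1 << 8) = 111111111111111011111111
Bit 8 of A is 1, so AND-ing with the mask clears it to 0.
  100110101101000111101111
& 111111111111111011111111
--------------------------
  100110101101000011101111

Answer: 100110101101000011101111 (10146031)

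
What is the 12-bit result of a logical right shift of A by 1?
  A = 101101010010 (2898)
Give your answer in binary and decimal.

Logical shift right by 1: drop the bottom 1 bit(s), prepend 1 zero(s) on the left.
  101101010010  ->  keep [10110101001], discard [0], prepend 0
= 010110101001

Answer: 010110101001 (1449)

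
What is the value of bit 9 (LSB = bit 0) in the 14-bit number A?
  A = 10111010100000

Bit 9 is the 10th from the right.
  10111010100000
      ^
That bit is 1.

Answer: 1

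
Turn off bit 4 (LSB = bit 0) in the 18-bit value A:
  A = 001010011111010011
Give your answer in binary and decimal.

Mask = ~(1 << 4) = 111111111111101111
Bit 4 of A is 1, so AND-ing with the mask clears it to 0.
  001010011111010011
& 111111111111101111
--------------------
  001010011111000011

Answer: 001010011111000011 (42947)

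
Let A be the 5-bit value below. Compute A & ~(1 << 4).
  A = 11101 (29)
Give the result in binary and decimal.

Mask = ~(1 << 4) = 01111
Bit 4 of A is 1, so AND-ing with the mask clears it to 0.
  11101
& 01111
-------
  01101

Answer: 01101 (13)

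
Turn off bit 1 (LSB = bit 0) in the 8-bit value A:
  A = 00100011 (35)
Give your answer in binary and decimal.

Mask = ~(1 << 1) = 11111101
Bit 1 of A is 1, so AND-ing with the mask clears it to 0.
  00100011
& 11111101
----------
  00100001

Answer: 00100001 (33)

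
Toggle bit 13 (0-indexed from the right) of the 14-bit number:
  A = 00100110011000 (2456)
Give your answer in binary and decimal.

Mask = 1 << 13 = 10000000000000
Bit 13 of A is 0; XOR with the mask flips it to 1.
  00100110011000
^ 10000000000000
----------------
  10100110011000

Answer: 10100110011000 (10648)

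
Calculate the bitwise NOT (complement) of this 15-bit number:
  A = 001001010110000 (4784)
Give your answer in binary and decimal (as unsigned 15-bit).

Flip each bit (0->1, 1->0):
  001001010110000
  110110101001111

Answer: 110110101001111 (27983)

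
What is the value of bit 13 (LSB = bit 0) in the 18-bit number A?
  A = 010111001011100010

Bit 13 is the 14th from the right.
  010111001011100010
      ^
That bit is 1.

Answer: 1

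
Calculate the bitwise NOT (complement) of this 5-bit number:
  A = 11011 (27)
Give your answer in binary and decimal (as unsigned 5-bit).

Flip each bit (0->1, 1->0):
  11011
  00100

Answer: 00100 (4)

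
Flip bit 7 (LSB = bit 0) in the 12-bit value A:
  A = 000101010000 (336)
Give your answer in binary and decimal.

Mask = 1 << 7 = 000010000000
Bit 7 of A is 0; XOR with the mask flips it to 1.
  000101010000
^ 000010000000
--------------
  000111010000

Answer: 000111010000 (464)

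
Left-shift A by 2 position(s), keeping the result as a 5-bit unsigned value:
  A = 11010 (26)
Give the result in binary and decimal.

Shift left by 2: drop the top 2 bit(s), append 2 zero(s) on the right.
  11010  ->  discard [11], keep [010], append 00
= 01000

Answer: 01000 (8)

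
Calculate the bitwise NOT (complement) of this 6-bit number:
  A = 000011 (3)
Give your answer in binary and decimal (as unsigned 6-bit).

Flip each bit (0->1, 1->0):
  000011
  111100

Answer: 111100 (60)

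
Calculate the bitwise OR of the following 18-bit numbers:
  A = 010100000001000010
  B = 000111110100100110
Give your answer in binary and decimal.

Apply | to each column (1 where either bit is 1):
  010100000001000010
| 000111110100100110
--------------------
  010111110101100110

Answer: 010111110101100110 (97638)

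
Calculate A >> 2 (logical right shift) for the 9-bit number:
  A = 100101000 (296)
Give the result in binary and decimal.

Logical shift right by 2: drop the bottom 2 bit(s), prepend 2 zero(s) on the left.
  100101000  ->  keep [1001010], discard [00], prepend 00
= 001001010

Answer: 001001010 (74)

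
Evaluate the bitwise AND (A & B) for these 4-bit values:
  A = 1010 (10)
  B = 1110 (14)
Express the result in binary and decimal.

Apply & to each column (1 only where both bits are 1):
  1010
& 1110
------
  1010

Answer: 1010 (10)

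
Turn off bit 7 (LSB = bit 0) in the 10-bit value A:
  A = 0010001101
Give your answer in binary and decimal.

Mask = ~(1 << 7) = 1101111111
Bit 7 of A is 1, so AND-ing with the mask clears it to 0.
  0010001101
& 1101111111
------------
  0000001101

Answer: 0000001101 (13)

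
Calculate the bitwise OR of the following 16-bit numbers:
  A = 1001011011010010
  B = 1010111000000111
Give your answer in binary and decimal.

Apply | to each column (1 where either bit is 1):
  1001011011010010
| 1010111000000111
------------------
  1011111011010111

Answer: 1011111011010111 (48855)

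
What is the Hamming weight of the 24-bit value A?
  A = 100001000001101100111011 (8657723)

100001000001101100111011
1-bits at positions (from bit 0 = LSB): 0, 1, 3, 4, 5, 8, 9, 11, 12, 18, 23
Count = 11

Answer: 11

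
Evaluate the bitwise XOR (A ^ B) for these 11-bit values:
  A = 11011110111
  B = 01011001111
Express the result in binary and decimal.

Apply ^ to each column (1 where bits differ):
  11011110111
^ 01011001111
-------------
  10000111000

Answer: 10000111000 (1080)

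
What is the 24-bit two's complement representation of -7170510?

1. Binary of +7170510:  011011010110100111001110
2. Invert bits:     100100101001011000110001
3. Add 1:           100100101001011000110010

Answer: 100100101001011000110010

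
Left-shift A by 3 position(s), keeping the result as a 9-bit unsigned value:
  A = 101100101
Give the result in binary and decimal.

Shift left by 3: drop the top 3 bit(s), append 3 zero(s) on the right.
  101100101  ->  discard [101], keep [100101], append 000
= 100101000

Answer: 100101000 (296)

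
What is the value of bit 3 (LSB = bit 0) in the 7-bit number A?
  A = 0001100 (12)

Bit 3 is the 4th from the right.
  0001100
     ^
That bit is 1.

Answer: 1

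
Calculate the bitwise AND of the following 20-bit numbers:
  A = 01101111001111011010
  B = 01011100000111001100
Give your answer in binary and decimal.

Apply & to each column (1 only where both bits are 1):
  01101111001111011010
& 01011100000111001100
----------------------
  01001100000111001000

Answer: 01001100000111001000 (311752)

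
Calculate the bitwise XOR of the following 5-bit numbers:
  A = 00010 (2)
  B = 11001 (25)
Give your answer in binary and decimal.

Apply ^ to each column (1 where bits differ):
  00010
^ 11001
-------
  11011

Answer: 11011 (27)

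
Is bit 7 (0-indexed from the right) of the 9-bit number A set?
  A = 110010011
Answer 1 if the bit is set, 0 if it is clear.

Bit 7 is the 8th from the right.
  110010011
   ^
That bit is 1.

Answer: 1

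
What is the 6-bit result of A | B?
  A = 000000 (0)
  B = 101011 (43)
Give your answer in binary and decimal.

Apply | to each column (1 where either bit is 1):
  000000
| 101011
--------
  101011

Answer: 101011 (43)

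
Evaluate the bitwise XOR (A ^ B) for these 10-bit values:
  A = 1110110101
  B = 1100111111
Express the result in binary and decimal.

Apply ^ to each column (1 where bits differ):
  1110110101
^ 1100111111
------------
  0010001010

Answer: 0010001010 (138)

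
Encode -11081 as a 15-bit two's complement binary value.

1. Binary of +11081:  010101101001001
2. Invert bits:     101010010110110
3. Add 1:           101010010110111

Answer: 101010010110111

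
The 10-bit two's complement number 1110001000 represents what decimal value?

MSB is 1, so the value is negative. Find the magnitude:
1. Invert bits:  0001110111
2. Add 1:        0001111000  = 120
3. Apply sign:   -120

Answer: -120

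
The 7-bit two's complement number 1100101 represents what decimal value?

MSB is 1, so the value is negative. Find the magnitude:
1. Invert bits:  0011010
2. Add 1:        0011011  = 27
3. Apply sign:   -27

Answer: -27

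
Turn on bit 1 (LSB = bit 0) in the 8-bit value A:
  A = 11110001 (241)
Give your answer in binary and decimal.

Mask = 1 << 1 = 00000010
Bit 1 of A is 0, so OR-ing with the mask flips it to 1.
  11110001
| 00000010
----------
  11110011

Answer: 11110011 (243)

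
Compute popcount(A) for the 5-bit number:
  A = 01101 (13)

01101
1-bits at positions (from bit 0 = LSB): 0, 2, 3
Count = 3

Answer: 3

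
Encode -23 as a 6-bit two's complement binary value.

1. Binary of +23:  010111
2. Invert bits:     101000
3. Add 1:           101001

Answer: 101001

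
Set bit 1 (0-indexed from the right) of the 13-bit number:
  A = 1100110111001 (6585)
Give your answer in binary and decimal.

Mask = 1 << 1 = 0000000000010
Bit 1 of A is 0, so OR-ing with the mask flips it to 1.
  1100110111001
| 0000000000010
---------------
  1100110111011

Answer: 1100110111011 (6587)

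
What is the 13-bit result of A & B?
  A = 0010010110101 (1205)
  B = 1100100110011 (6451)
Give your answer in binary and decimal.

Apply & to each column (1 only where both bits are 1):
  0010010110101
& 1100100110011
---------------
  0000000110001

Answer: 0000000110001 (49)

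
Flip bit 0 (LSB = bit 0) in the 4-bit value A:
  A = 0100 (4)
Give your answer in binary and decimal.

Mask = 1 << 0 = 0001
Bit 0 of A is 0; XOR with the mask flips it to 1.
  0100
^ 0001
------
  0101

Answer: 0101 (5)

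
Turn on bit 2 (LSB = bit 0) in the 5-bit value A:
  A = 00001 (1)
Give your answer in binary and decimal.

Mask = 1 << 2 = 00100
Bit 2 of A is 0, so OR-ing with the mask flips it to 1.
  00001
| 00100
-------
  00101

Answer: 00101 (5)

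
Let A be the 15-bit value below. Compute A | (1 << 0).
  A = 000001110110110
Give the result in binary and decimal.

Mask = 1 << 0 = 000000000000001
Bit 0 of A is 0, so OR-ing with the mask flips it to 1.
  000001110110110
| 000000000000001
-----------------
  000001110110111

Answer: 000001110110111 (951)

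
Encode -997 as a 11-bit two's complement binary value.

1. Binary of +997:  01111100101
2. Invert bits:     10000011010
3. Add 1:           10000011011

Answer: 10000011011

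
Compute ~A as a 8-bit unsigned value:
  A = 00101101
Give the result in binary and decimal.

Flip each bit (0->1, 1->0):
  00101101
  11010010

Answer: 11010010 (210)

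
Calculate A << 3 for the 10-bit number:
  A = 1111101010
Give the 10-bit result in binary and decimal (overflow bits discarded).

Shift left by 3: drop the top 3 bit(s), append 3 zero(s) on the right.
  1111101010  ->  discard [111], keep [1101010], append 000
= 1101010000

Answer: 1101010000 (848)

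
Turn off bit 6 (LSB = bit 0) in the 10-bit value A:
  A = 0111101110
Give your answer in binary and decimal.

Mask = ~(1 << 6) = 1110111111
Bit 6 of A is 1, so AND-ing with the mask clears it to 0.
  0111101110
& 1110111111
------------
  0110101110

Answer: 0110101110 (430)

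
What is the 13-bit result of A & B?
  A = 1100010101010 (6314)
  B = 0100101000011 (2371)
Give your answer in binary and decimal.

Apply & to each column (1 only where both bits are 1):
  1100010101010
& 0100101000011
---------------
  0100000000010

Answer: 0100000000010 (2050)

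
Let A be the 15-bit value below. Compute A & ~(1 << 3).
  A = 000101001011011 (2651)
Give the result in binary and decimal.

Mask = ~(1 << 3) = 111111111110111
Bit 3 of A is 1, so AND-ing with the mask clears it to 0.
  000101001011011
& 111111111110111
-----------------
  000101001010011

Answer: 000101001010011 (2643)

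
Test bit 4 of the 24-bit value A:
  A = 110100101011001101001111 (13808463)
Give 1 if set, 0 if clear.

Bit 4 is the 5th from the right.
  110100101011001101001111
                     ^
That bit is 0.

Answer: 0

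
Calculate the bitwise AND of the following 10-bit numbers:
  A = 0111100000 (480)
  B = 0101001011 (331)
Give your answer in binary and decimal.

Apply & to each column (1 only where both bits are 1):
  0111100000
& 0101001011
------------
  0101000000

Answer: 0101000000 (320)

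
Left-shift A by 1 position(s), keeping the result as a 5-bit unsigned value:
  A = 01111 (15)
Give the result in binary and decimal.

Shift left by 1: drop the top 1 bit(s), append 1 zero(s) on the right.
  01111  ->  discard [0], keep [1111], append 0
= 11110

Answer: 11110 (30)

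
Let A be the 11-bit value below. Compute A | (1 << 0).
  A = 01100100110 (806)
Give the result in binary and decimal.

Mask = 1 << 0 = 00000000001
Bit 0 of A is 0, so OR-ing with the mask flips it to 1.
  01100100110
| 00000000001
-------------
  01100100111

Answer: 01100100111 (807)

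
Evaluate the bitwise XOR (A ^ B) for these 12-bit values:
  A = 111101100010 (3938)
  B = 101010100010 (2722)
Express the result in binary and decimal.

Apply ^ to each column (1 where bits differ):
  111101100010
^ 101010100010
--------------
  010111000000

Answer: 010111000000 (1472)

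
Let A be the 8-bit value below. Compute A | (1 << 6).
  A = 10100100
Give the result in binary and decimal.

Mask = 1 << 6 = 01000000
Bit 6 of A is 0, so OR-ing with the mask flips it to 1.
  10100100
| 01000000
----------
  11100100

Answer: 11100100 (228)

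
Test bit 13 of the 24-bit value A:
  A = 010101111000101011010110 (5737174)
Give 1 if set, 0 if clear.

Bit 13 is the 14th from the right.
  010101111000101011010110
            ^
That bit is 0.

Answer: 0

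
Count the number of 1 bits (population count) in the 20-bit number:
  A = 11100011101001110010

11100011101001110010
1-bits at positions (from bit 0 = LSB): 1, 4, 5, 6, 9, 11, 12, 13, 17, 18, 19
Count = 11

Answer: 11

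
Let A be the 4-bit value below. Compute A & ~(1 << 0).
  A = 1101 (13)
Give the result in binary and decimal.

Mask = ~(1 << 0) = 1110
Bit 0 of A is 1, so AND-ing with the mask clears it to 0.
  1101
& 1110
------
  1100

Answer: 1100 (12)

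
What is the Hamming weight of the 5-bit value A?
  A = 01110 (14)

01110
1-bits at positions (from bit 0 = LSB): 1, 2, 3
Count = 3

Answer: 3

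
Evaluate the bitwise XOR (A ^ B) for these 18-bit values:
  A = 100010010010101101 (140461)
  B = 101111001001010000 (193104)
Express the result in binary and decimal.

Apply ^ to each column (1 where bits differ):
  100010010010101101
^ 101111001001010000
--------------------
  001101011011111101

Answer: 001101011011111101 (55037)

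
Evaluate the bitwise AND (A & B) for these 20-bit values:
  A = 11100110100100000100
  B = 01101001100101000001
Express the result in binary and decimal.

Apply & to each column (1 only where both bits are 1):
  11100110100100000100
& 01101001100101000001
----------------------
  01100000100100000000

Answer: 01100000100100000000 (395520)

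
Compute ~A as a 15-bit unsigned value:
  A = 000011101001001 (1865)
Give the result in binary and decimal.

Flip each bit (0->1, 1->0):
  000011101001001
  111100010110110

Answer: 111100010110110 (30902)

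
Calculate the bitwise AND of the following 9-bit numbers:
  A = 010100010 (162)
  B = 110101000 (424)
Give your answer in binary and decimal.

Apply & to each column (1 only where both bits are 1):
  010100010
& 110101000
-----------
  010100000

Answer: 010100000 (160)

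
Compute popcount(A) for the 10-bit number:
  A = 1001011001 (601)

1001011001
1-bits at positions (from bit 0 = LSB): 0, 3, 4, 6, 9
Count = 5

Answer: 5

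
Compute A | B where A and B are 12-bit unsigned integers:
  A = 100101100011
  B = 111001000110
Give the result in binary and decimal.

Apply | to each column (1 where either bit is 1):
  100101100011
| 111001000110
--------------
  111101100111

Answer: 111101100111 (3943)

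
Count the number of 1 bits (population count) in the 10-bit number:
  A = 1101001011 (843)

1101001011
1-bits at positions (from bit 0 = LSB): 0, 1, 3, 6, 8, 9
Count = 6

Answer: 6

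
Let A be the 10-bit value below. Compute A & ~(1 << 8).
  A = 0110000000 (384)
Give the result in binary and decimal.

Mask = ~(1 << 8) = 1011111111
Bit 8 of A is 1, so AND-ing with the mask clears it to 0.
  0110000000
& 1011111111
------------
  0010000000

Answer: 0010000000 (128)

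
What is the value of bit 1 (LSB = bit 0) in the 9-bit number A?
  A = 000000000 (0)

Bit 1 is the 2nd from the right.
  000000000
         ^
That bit is 0.

Answer: 0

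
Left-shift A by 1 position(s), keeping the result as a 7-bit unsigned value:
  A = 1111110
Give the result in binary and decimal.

Shift left by 1: drop the top 1 bit(s), append 1 zero(s) on the right.
  1111110  ->  discard [1], keep [111110], append 0
= 1111100

Answer: 1111100 (124)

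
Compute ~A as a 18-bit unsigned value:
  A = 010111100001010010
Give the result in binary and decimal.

Flip each bit (0->1, 1->0):
  010111100001010010
  101000011110101101

Answer: 101000011110101101 (165805)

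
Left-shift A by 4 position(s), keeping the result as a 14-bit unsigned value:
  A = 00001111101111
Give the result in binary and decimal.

Shift left by 4: drop the top 4 bit(s), append 4 zero(s) on the right.
  00001111101111  ->  discard [0000], keep [1111101111], append 0000
= 11111011110000

Answer: 11111011110000 (16112)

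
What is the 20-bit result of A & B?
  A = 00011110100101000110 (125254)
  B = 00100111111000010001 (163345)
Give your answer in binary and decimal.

Apply & to each column (1 only where both bits are 1):
  00011110100101000110
& 00100111111000010001
----------------------
  00000110100000000000

Answer: 00000110100000000000 (26624)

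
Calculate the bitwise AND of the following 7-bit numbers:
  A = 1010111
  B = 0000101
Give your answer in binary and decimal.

Apply & to each column (1 only where both bits are 1):
  1010111
& 0000101
---------
  0000101

Answer: 0000101 (5)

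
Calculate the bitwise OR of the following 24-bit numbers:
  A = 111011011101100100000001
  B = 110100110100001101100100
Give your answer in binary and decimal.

Apply | to each column (1 where either bit is 1):
  111011011101100100000001
| 110100110100001101100100
--------------------------
  111111111101101101100101

Answer: 111111111101101101100101 (16767845)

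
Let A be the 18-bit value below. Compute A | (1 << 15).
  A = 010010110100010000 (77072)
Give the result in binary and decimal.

Mask = 1 << 15 = 001000000000000000
Bit 15 of A is 0, so OR-ing with the mask flips it to 1.
  010010110100010000
| 001000000000000000
--------------------
  011010110100010000

Answer: 011010110100010000 (109840)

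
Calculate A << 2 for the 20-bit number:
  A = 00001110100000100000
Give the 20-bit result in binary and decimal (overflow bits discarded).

Shift left by 2: drop the top 2 bit(s), append 2 zero(s) on the right.
  00001110100000100000  ->  discard [00], keep [001110100000100000], append 00
= 00111010000010000000

Answer: 00111010000010000000 (237696)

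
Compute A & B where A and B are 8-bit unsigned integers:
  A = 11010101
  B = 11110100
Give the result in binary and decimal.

Apply & to each column (1 only where both bits are 1):
  11010101
& 11110100
----------
  11010100

Answer: 11010100 (212)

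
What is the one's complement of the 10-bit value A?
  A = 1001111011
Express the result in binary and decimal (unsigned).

Flip each bit (0->1, 1->0):
  1001111011
  0110000100

Answer: 0110000100 (388)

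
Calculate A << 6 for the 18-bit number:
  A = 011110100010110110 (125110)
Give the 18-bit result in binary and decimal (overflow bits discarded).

Shift left by 6: drop the top 6 bit(s), append 6 zero(s) on the right.
  011110100010110110  ->  discard [011110], keep [100010110110], append 000000
= 100010110110000000

Answer: 100010110110000000 (142720)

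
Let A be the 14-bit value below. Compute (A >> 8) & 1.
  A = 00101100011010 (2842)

Bit 8 is the 9th from the right.
  00101100011010
       ^
That bit is 1.

Answer: 1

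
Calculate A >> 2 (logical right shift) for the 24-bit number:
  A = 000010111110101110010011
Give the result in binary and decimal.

Logical shift right by 2: drop the bottom 2 bit(s), prepend 2 zero(s) on the left.
  000010111110101110010011  ->  keep [0000101111101011100100], discard [11], prepend 00
= 000000101111101011100100

Answer: 000000101111101011100100 (195300)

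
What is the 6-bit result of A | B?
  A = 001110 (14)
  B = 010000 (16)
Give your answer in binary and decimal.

Apply | to each column (1 where either bit is 1):
  001110
| 010000
--------
  011110

Answer: 011110 (30)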